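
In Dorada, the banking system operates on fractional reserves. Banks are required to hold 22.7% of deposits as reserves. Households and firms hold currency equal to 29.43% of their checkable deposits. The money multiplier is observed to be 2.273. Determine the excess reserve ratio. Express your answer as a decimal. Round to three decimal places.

Using m = 2.273. Since m = (1 + c)/(c + rr + e), the denominator satisfies c + rr + e = (1 + c)/m = (1 + 0.2943) / 2.273 ≈ 0.569424.
With c = 0.2943 and rr = 0.227, the excess reserve ratio is 0.569424 − 0.2943 − 0.227 = 0.048124.

0.048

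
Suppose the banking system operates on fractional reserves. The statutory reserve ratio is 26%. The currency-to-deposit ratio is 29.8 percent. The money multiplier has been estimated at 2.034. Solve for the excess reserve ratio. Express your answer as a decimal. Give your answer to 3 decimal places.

0.080

Using m = 2.034. Since m = (1 + c)/(c + rr + e), the denominator satisfies c + rr + e = (1 + c)/m = (1 + 0.298) / 2.034 ≈ 0.638151.
With c = 0.298 and rr = 0.26, the excess reserve ratio is 0.638151 − 0.298 − 0.26 = 0.080151.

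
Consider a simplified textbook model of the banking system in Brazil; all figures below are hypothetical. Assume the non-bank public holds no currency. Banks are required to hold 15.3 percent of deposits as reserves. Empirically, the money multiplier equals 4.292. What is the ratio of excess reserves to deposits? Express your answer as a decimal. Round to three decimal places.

0.080

Using m = 4.292. Since m = (1 + c)/(c + rr + e), the denominator satisfies c + rr + e = (1 + c)/m = (1 + 0) / 4.292 ≈ 0.232992.
With c = 0 and rr = 0.153, the ratio of excess reserves to deposits is 0.232992 − 0 − 0.153 = 0.079992.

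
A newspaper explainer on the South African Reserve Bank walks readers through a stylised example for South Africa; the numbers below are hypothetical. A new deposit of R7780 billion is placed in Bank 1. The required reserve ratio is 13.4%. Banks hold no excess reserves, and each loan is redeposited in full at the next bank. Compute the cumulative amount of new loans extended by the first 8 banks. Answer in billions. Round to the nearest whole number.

R34375 billion

Bank i lends (1 − rr)^i of the original deposit: Bank 1 lends 7780·0.8660 = 6737.4800, Bank 2 lends 7780·0.8660² ≈ 5834.6577, and so on.
Summing a geometric series: total = 7780·[0.8660·(1 − 0.8660^8) / (1 − 0.8660)] ≈ 34374.6226 billion.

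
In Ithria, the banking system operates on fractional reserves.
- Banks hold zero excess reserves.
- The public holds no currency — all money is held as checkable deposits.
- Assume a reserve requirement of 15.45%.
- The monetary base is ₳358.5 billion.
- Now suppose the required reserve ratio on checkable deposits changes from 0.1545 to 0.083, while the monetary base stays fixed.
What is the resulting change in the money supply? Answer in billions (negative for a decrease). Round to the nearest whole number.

Initially m₁ = 1 / (0.1545) ≈ 6.4725, so M₁ = 6.4725 × 358.5 ≈ 2320.3913 billion.
After the change m₂ = 1 / (0.083) ≈ 12.0482, so M₂ = 12.0482 × 358.5 = 4319.2797 billion.
ΔM = M₂ − M₁ = 4319.2797 − 2320.3913 = 1998.8884 billion.

₳1999 billion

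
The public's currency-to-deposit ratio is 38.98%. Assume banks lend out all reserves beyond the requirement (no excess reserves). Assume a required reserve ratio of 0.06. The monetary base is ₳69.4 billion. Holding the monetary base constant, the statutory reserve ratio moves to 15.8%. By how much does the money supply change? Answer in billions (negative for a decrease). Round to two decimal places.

-38.36 billion

Initially m₁ = (1 + 0.3898) / (0.06 + 0.3898) ≈ 3.08982, so M₁ = 3.08982 × 69.4 ≈ 214.4335 billion.
After the change m₂ = (1 + 0.3898) / (0.158 + 0.3898) ≈ 2.53706, so M₂ = 2.53706 × 69.4 ≈ 176.072 billion.
ΔM = M₂ − M₁ = 176.072 − 214.4335 = -38.3615 billion.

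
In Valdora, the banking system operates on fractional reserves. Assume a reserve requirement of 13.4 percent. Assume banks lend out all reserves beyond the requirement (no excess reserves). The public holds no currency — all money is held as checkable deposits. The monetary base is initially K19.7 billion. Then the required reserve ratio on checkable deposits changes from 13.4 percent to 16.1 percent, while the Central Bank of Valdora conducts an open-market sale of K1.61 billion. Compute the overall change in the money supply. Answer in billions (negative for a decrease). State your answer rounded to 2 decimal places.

-34.65 billion

Before: m₁ = 1 / (0.134) ≈ 7.46269, MB₁ = 19.7, so M₁ = 7.46269 × 19.7 ≈ 147.015 billion.
After: m₂ = 1 / (0.161) ≈ 6.21118, MB₂ = 19.7 − 1.61 = 18.09, so M₂ = 6.21118 × 18.09 ≈ 112.3602 billion.
ΔM = M₂ − M₁ = 112.3602 − 147.015 = -34.6548 billion.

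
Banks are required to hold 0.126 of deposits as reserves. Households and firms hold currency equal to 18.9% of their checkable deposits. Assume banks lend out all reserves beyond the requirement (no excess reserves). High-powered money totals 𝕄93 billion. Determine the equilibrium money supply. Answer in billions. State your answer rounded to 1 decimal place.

The money multiplier is m = (1 + c) / (rr + c) = (1 + 0.189) / (0.126 + 0.189) ≈ 3.7746.
So M = m × MB = 3.7746 × 93 = 351.0378 billion.

𝕄351.0 billion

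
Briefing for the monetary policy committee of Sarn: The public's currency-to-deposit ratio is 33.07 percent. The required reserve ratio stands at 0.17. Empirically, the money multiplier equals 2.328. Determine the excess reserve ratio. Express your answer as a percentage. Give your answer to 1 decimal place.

Using m = 2.328. Since m = (1 + c)/(c + rr + e), the denominator satisfies c + rr + e = (1 + c)/m = (1 + 0.3307) / 2.328 ≈ 0.571607.
With c = 0.3307 and rr = 0.17, the excess reserve ratio is 0.571607 − 0.3307 − 0.17 = 0.070907.

7.1%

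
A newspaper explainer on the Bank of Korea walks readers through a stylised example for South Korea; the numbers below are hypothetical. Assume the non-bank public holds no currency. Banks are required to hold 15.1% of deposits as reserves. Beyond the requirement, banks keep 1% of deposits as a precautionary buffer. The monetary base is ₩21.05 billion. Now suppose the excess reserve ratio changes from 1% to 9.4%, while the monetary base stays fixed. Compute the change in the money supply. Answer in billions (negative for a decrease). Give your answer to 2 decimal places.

-44.83 billion

Initially m₁ = 1 / (0.151 + 0.01) ≈ 6.21118, so M₁ = 6.21118 × 21.05 ≈ 130.7453 billion.
After the change m₂ = 1 / (0.151 + 0.094) ≈ 4.08163, so M₂ = 4.08163 × 21.05 ≈ 85.9183 billion.
ΔM = M₂ − M₁ = 85.9183 − 130.7453 = -44.827 billion.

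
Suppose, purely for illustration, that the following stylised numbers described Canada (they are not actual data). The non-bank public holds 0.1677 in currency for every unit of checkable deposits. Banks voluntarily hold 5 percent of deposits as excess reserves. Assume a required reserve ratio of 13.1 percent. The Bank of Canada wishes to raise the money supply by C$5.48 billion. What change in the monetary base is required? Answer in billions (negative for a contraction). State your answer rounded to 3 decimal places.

The money multiplier is m = (1 + c) / (rr + e + c) = (1 + 0.1677) / (0.131 + 0.05 + 0.1677) ≈ 3.34872.
ΔMB = ΔM / m = (+5.48) / 3.34872 ≈ 1.6364 billion.

C$1.636 billion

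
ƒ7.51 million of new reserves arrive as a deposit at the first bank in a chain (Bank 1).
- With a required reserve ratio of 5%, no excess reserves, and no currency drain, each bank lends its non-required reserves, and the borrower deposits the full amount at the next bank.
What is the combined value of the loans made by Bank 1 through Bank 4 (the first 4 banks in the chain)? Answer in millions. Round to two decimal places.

ƒ26.47 million

Bank i lends (1 − rr)^i of the original deposit: Bank 1 lends 7.51·0.9500 = 7.1345, Bank 2 lends 7.51·0.9500² ≈ 6.7778, and so on.
Summing a geometric series: total = 7.51·[0.9500·(1 − 0.9500^4) / (1 − 0.9500)] ≈ 26.4681 million.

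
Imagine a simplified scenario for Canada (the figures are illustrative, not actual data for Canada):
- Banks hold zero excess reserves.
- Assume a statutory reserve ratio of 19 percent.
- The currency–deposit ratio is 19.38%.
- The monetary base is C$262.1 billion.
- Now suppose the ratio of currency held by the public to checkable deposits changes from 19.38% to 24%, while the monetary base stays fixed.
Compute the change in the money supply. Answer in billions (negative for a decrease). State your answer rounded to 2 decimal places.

-59.43 billion

Initially m₁ = (1 + 0.1938) / (0.19 + 0.1938) ≈ 3.110474, so M₁ = 3.110474 × 262.1 ≈ 815.2552 billion.
After the change m₂ = (1 + 0.24) / (0.19 + 0.24) ≈ 2.883721, so M₂ = 2.883721 × 262.1 ≈ 755.8233 billion.
ΔM = M₂ − M₁ = 755.8233 − 815.2552 = -59.4319 billion.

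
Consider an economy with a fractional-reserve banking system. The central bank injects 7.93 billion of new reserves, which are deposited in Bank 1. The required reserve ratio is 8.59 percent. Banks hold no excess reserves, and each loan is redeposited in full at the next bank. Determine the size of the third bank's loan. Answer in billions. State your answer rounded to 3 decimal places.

6.057 billion

Each bank lends a fraction (1 − rr) = 0.9141 of the deposit it receives, so Bank 3 receives 7.93·0.9141^2 and lends 7.93·0.9141^3 ≈ 6.0570 billion.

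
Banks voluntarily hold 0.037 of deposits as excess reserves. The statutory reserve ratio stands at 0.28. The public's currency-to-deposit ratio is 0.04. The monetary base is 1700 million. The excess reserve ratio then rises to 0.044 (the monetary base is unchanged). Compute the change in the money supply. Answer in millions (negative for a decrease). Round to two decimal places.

Initially m₁ = (1 + 0.04) / (0.28 + 0.037 + 0.04) ≈ 2.9131653, so M₁ = 2.9131653 × 1700 ≈ 4952.381 million.
After the change m₂ = (1 + 0.04) / (0.28 + 0.044 + 0.04) ≈ 2.8571429, so M₂ = 2.8571429 × 1700 ≈ 4857.1429 million.
ΔM = M₂ − M₁ = 4857.1429 − 4952.381 = -95.2381 million.

-95.24 million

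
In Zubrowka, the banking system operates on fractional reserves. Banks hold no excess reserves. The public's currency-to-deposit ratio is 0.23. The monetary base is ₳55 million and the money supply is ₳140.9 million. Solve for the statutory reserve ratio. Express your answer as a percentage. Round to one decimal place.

25.0%

Using m = M/MB = 140.9/55 ≈ 2.561818. Since m = (1 + c)/(c + rr + e), the denominator satisfies c + rr + e = (1 + c)/m = (1 + 0.23) / 2.561818 ≈ 0.480128.
With c = 0.23 and e = 0, the statutory reserve ratio is 0.480128 − 0.23 − 0 = 0.250128.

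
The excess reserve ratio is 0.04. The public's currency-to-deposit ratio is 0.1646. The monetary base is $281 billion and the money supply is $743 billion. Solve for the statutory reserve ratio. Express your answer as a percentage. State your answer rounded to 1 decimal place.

23.6%

Using m = M/MB = 743/281 ≈ 2.644128. Since m = (1 + c)/(c + rr + e), the denominator satisfies c + rr + e = (1 + c)/m = (1 + 0.1646) / 2.644128 ≈ 0.440448.
With c = 0.1646 and e = 0.04, the statutory reserve ratio is 0.440448 − 0.1646 − 0.04 = 0.235848.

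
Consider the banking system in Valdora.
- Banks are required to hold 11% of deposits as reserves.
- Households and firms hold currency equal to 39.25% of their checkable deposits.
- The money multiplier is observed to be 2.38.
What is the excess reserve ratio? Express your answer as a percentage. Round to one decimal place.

Using m = 2.38. Since m = (1 + c)/(c + rr + e), the denominator satisfies c + rr + e = (1 + c)/m = (1 + 0.3925) / 2.38 ≈ 0.585084.
With c = 0.3925 and rr = 0.11, the excess reserve ratio is 0.585084 − 0.3925 − 0.11 = 0.082584.

8.3%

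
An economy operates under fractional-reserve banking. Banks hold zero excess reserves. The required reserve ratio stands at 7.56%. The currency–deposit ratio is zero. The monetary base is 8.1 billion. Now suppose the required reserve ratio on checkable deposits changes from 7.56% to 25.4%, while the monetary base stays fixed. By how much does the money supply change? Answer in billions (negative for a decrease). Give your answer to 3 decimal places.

Initially m₁ = 1 / (0.0756) ≈ 13.22751, so M₁ = 13.22751 × 8.1 ≈ 107.1428 billion.
After the change m₂ = 1 / (0.254) ≈ 3.93701, so M₂ = 3.93701 × 8.1 ≈ 31.8898 billion.
ΔM = M₂ − M₁ = 31.8898 − 107.1428 = -75.253 billion.

-75.253 billion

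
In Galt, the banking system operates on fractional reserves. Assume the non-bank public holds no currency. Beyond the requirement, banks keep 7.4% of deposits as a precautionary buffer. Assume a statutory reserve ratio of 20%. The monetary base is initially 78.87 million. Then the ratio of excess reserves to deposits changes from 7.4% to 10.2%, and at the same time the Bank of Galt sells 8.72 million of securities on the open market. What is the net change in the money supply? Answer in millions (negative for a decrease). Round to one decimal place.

Before: m₁ = 1 / (0.2 + 0.074) ≈ 3.6496, MB₁ = 78.87, so M₁ = 3.6496 × 78.87 ≈ 287.844 million.
After: m₂ = 1 / (0.2 + 0.102) ≈ 3.3113, MB₂ = 78.87 − 8.72 = 70.15, so M₂ = 3.3113 × 70.15 ≈ 232.2877 million.
ΔM = M₂ − M₁ = 232.2877 − 287.844 = -55.5563 million.

-55.6 million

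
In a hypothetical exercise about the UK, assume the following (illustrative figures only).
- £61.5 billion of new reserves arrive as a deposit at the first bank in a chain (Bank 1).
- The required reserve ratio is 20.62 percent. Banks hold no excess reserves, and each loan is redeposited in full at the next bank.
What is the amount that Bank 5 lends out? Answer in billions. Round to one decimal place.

Each bank lends a fraction (1 − rr) = 0.7938 of the deposit it receives, so Bank 5 receives 61.5·0.7938^4 and lends 61.5·0.7938^5 ≈ 19.3834 billion.

£19.4 billion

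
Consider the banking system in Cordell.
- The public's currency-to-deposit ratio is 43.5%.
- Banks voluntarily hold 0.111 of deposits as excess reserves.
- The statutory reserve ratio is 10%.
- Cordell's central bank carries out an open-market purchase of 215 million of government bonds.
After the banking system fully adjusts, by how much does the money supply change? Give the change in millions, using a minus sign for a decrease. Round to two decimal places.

477.59 million

The money multiplier is m = (1 + c) / (rr + e + c) = (1 + 0.435) / (0.1 + 0.111 + 0.435) ≈ 2.221362.
The purchase adds 215 million of base, so ΔM = m × ΔMB = 2.221362 × (+215) ≈ 477.5928 million.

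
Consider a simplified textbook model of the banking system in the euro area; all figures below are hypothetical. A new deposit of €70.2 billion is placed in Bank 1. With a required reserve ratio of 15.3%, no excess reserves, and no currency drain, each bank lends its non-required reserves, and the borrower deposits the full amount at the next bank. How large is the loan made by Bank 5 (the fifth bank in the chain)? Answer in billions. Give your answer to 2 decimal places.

Each bank lends a fraction (1 − rr) = 0.8470 of the deposit it receives, so Bank 5 receives 70.2·0.8470^4 and lends 70.2·0.8470^5 ≈ 30.6023 billion.

€30.60 billion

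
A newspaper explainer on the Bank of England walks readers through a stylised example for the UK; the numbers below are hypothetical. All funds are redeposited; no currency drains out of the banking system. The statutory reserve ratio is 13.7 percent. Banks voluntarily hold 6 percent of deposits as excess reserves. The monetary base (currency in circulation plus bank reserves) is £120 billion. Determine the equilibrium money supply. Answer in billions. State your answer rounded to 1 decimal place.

The money multiplier is m = 1 / (rr + e) = 1 / (0.137 + 0.06) ≈ 5.07614.
So M = m × MB = 5.07614 × 120 = 609.1368 billion.

£609.1 billion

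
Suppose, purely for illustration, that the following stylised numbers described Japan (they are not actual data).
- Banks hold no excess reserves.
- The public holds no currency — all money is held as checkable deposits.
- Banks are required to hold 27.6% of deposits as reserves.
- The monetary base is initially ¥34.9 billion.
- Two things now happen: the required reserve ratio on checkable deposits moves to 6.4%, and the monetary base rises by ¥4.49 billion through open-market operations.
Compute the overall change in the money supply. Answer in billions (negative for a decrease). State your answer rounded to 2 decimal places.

¥489.02 billion

Before: m₁ = 1 / (0.276) ≈ 3.62319, MB₁ = 34.9, so M₁ = 3.62319 × 34.9 ≈ 126.4493 billion.
After: m₂ = 1 / (0.064) = 15.62500, MB₂ = 34.9 + 4.49 = 39.39, so M₂ = 15.62500 × 39.39 ≈ 615.4688 billion.
ΔM = M₂ − M₁ = 615.4688 − 126.4493 = 489.0195 billion.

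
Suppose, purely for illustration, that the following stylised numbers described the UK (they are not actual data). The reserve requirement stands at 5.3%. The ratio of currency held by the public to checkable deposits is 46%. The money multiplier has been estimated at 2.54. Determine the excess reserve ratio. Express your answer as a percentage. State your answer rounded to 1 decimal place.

Using m = 2.54. Since m = (1 + c)/(c + rr + e), the denominator satisfies c + rr + e = (1 + c)/m = (1 + 0.46) / 2.54 ≈ 0.574803.
With c = 0.46 and rr = 0.053, the excess reserve ratio is 0.574803 − 0.46 − 0.053 = 0.061803.

6.2%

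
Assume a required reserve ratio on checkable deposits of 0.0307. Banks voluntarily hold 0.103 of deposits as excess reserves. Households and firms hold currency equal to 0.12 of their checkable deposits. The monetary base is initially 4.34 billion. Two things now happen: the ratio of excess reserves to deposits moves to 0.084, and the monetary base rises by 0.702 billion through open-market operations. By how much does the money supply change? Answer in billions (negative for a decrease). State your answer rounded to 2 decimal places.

Before: m₁ = (1 + 0.12) / (0.0307 + 0.103 + 0.12) ≈ 4.4147, MB₁ = 4.34, so M₁ = 4.4147 × 4.34 ≈ 19.1598 billion.
After: m₂ = (1 + 0.12) / (0.0307 + 0.084 + 0.12) ≈ 4.7720, MB₂ = 4.34 + 0.702 = 5.042, so M₂ = 4.7720 × 5.042 ≈ 24.0604 billion.
ΔM = M₂ − M₁ = 24.0604 − 19.1598 = 4.9006 billion.

4.90 billion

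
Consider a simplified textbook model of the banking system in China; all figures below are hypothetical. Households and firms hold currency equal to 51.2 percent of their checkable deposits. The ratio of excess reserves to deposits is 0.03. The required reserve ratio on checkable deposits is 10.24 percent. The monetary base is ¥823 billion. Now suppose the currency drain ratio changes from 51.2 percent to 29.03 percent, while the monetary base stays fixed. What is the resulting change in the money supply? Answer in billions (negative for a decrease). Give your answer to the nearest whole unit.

Initially m₁ = (1 + 0.512) / (0.1024 + 0.03 + 0.512) ≈ 2.3464, so M₁ = 2.3464 × 823 = 1931.0872 billion.
After the change m₂ = (1 + 0.2903) / (0.1024 + 0.03 + 0.2903) ≈ 3.0525, so M₂ = 3.0525 × 823 = 2512.2075 billion.
ΔM = M₂ − M₁ = 2512.2075 − 1931.0872 = 581.1203 billion.

¥581 billion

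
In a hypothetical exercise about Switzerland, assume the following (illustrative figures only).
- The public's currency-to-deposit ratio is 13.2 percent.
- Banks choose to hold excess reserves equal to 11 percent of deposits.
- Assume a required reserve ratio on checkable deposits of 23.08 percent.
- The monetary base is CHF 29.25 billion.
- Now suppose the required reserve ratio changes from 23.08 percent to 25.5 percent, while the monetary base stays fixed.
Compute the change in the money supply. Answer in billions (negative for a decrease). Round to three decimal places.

-3.410 billion

Initially m₁ = (1 + 0.132) / (0.2308 + 0.11 + 0.132) ≈ 2.394247, so M₁ = 2.394247 × 29.25 ≈ 70.0317 billion.
After the change m₂ = (1 + 0.132) / (0.255 + 0.11 + 0.132) ≈ 2.277666, so M₂ = 2.277666 × 29.25 ≈ 66.6217 billion.
ΔM = M₂ − M₁ = 66.6217 − 70.0317 = -3.41 billion.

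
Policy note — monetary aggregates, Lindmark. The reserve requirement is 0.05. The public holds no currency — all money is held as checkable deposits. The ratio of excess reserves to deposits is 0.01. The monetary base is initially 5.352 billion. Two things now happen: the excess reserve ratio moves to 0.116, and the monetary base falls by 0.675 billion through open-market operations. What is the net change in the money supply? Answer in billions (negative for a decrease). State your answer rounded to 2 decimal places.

-61.03 billion

Before: m₁ = 1 / (0.05 + 0.01) ≈ 16.6667, MB₁ = 5.352, so M₁ = 16.6667 × 5.352 ≈ 89.2002 billion.
After: m₂ = 1 / (0.05 + 0.116) ≈ 6.0241, MB₂ = 5.352 − 0.675 = 4.677, so M₂ = 6.0241 × 4.677 ≈ 28.1747 billion.
ΔM = M₂ − M₁ = 28.1747 − 89.2002 = -61.0255 billion.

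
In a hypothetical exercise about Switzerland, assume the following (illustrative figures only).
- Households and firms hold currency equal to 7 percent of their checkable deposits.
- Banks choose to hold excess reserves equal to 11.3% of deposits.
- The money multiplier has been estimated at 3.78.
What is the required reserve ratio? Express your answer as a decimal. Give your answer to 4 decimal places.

Using m = 3.78. Since m = (1 + c)/(c + rr + e), the denominator satisfies c + rr + e = (1 + c)/m = (1 + 0.07) / 3.78 ≈ 0.283069.
With c = 0.07 and e = 0.113, the required reserve ratio is 0.283069 − 0.07 − 0.113 = 0.100069.

0.1001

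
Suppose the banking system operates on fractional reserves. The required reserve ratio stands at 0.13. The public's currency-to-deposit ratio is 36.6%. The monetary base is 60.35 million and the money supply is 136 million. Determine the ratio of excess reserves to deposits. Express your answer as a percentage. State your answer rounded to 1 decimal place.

11.0%

Using m = M/MB = 136/60.35 ≈ 2.253521. Since m = (1 + c)/(c + rr + e), the denominator satisfies c + rr + e = (1 + c)/m = (1 + 0.366) / 2.253521 ≈ 0.606163.
With c = 0.366 and rr = 0.13, the ratio of excess reserves to deposits is 0.606163 − 0.366 − 0.13 = 0.110163.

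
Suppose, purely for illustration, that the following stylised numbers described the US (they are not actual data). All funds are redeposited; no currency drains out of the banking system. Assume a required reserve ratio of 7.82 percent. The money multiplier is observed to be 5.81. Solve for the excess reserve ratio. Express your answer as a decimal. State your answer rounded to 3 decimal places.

Using m = 5.81. Since m = (1 + c)/(c + rr + e), the denominator satisfies c + rr + e = (1 + c)/m = (1 + 0) / 5.81 ≈ 0.172117.
With c = 0 and rr = 0.0782, the excess reserve ratio is 0.172117 − 0 − 0.0782 = 0.093917.

0.094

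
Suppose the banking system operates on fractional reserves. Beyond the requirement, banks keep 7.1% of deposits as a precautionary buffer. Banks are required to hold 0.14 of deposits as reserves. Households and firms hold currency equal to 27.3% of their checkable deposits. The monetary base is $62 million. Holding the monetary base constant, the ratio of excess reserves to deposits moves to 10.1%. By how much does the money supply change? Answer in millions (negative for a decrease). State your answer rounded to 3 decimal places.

Initially m₁ = (1 + 0.273) / (0.14 + 0.071 + 0.273) ≈ 2.630165, so M₁ = 2.630165 × 62 ≈ 163.0702 million.
After the change m₂ = (1 + 0.273) / (0.14 + 0.101 + 0.273) ≈ 2.476654, so M₂ = 2.476654 × 62 ≈ 153.5525 million.
ΔM = M₂ − M₁ = 153.5525 − 163.0702 = -9.5177 million.

-9.518 million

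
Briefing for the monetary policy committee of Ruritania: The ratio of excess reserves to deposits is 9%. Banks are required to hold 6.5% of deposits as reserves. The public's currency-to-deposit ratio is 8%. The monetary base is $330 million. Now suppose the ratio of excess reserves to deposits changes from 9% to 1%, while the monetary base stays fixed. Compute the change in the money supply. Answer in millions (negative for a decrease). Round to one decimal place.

$782.8 million

Initially m₁ = (1 + 0.08) / (0.065 + 0.09 + 0.08) ≈ 4.59574, so M₁ = 4.59574 × 330 = 1516.5942 million.
After the change m₂ = (1 + 0.08) / (0.065 + 0.01 + 0.08) ≈ 6.96774, so M₂ = 6.96774 × 330 = 2299.3542 million.
ΔM = M₂ − M₁ = 2299.3542 − 1516.5942 = 782.76 million.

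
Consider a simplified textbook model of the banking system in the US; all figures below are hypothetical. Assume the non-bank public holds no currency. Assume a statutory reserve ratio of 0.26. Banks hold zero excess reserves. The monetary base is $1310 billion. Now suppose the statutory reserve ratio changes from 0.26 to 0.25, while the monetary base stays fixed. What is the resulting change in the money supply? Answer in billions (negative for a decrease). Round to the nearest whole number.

$202 billion

Initially m₁ = 1 / (0.26) ≈ 3.84615, so M₁ = 3.84615 × 1310 = 5038.4565 billion.
After the change m₂ = 1 / (0.25) = 4, so M₂ = 4 × 1310 = 5240 billion.
ΔM = M₂ − M₁ = 5240 − 5038.4565 = 201.5435 billion.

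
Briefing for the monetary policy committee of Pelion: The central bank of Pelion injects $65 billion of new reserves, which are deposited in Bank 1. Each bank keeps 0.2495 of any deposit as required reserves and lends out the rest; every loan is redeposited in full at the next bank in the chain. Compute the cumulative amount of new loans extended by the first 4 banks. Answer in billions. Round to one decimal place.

$133.5 billion

Bank i lends (1 − rr)^i of the original deposit: Bank 1 lends 65·0.7505 = 48.7825, Bank 2 lends 65·0.7505² ≈ 36.6113, and so on.
Summing a geometric series: total = 65·[0.7505·(1 − 0.7505^4) / (1 − 0.7505)] ≈ 133.4918 billion.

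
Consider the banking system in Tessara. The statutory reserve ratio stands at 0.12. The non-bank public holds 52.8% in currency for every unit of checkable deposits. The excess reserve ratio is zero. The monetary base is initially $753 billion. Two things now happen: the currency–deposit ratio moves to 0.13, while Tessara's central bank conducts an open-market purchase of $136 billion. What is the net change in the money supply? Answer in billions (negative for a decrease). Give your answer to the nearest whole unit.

$2243 billion

Before: m₁ = (1 + 0.528) / (0.12 + 0.528) ≈ 2.3580, MB₁ = 753, so M₁ = 2.3580 × 753 = 1775.574 billion.
After: m₂ = (1 + 0.13) / (0.12 + 0.13) = 4.52, MB₂ = 753 + 136 = 889, so M₂ = 4.52 × 889 = 4018.28 billion.
ΔM = M₂ − M₁ = 4018.28 − 1775.574 = 2242.706 billion.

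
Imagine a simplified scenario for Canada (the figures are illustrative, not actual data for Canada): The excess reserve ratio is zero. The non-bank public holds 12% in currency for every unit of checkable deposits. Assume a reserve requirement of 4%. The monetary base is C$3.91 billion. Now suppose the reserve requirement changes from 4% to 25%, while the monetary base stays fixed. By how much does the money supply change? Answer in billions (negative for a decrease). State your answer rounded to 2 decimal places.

Initially m₁ = (1 + 0.12) / (0.04 + 0.12) = 7, so M₁ = 7 × 3.91 = 27.37 billion.
After the change m₂ = (1 + 0.12) / (0.25 + 0.12) ≈ 3.0270, so M₂ = 3.0270 × 3.91 ≈ 11.8356 billion.
ΔM = M₂ − M₁ = 11.8356 − 27.37 = -15.5344 billion.

-15.53 billion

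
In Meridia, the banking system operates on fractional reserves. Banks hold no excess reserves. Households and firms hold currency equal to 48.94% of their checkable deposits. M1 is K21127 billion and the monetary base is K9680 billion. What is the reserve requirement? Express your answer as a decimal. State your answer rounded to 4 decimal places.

Using m = M/MB = 21127/9680 ≈ 2.182541. Since m = (1 + c)/(c + rr + e), the denominator satisfies c + rr + e = (1 + c)/m = (1 + 0.4894) / 2.182541 ≈ 0.682416.
With c = 0.4894 and e = 0, the reserve requirement is 0.682416 − 0.4894 − 0 = 0.193016.

0.1930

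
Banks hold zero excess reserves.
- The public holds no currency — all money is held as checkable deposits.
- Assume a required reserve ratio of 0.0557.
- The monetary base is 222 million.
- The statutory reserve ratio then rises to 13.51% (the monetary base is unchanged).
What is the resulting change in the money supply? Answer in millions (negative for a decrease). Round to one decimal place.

Initially m₁ = 1 / (0.0557) ≈ 17.95332, so M₁ = 17.95332 × 222 ≈ 3985.637 million.
After the change m₂ = 1 / (0.1351) ≈ 7.40192, so M₂ = 7.40192 × 222 ≈ 1643.2262 million.
ΔM = M₂ − M₁ = 1643.2262 − 3985.637 = -2342.4108 million.

-2342.4 million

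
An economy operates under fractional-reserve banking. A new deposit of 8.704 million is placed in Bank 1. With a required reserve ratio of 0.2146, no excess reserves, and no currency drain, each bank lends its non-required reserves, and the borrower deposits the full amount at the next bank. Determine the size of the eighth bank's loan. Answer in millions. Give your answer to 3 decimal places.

1.260 million

Each bank lends a fraction (1 − rr) = 0.7854 of the deposit it receives, so Bank 8 receives 8.704·0.7854^7 and lends 8.704·0.7854^8 ≈ 1.2602 million.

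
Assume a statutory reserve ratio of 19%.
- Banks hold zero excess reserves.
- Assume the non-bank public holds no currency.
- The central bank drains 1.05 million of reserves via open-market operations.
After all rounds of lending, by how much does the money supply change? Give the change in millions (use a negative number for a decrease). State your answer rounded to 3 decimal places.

The simple money multiplier is m = 1/rr = 1/0.19 ≈ 5.26316.
An open-market sale reduces the monetary base by 1.05 million, so ΔM = m × ΔMB = 5.26316 × (−1.05) ≈ -5.5263 million.

-5.526 million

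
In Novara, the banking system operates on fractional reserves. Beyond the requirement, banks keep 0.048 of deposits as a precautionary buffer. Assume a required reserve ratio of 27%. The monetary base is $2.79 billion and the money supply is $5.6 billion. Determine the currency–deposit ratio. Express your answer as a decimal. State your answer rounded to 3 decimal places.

Using m = M/MB = 5.6/2.79 ≈ 2.007168. From m = (1 + c)/(c + rr + e), rearranging gives 1 + c = m·(c + rr + e), so c·(1 − m) = m·(rr + e) − 1.
Hence c = [m·(rr + e) − 1]/(1 − m) = [2.007168 × (0.27 + 0.048) − 1] / (1 − 2.007168) ≈ 0.359146.

0.359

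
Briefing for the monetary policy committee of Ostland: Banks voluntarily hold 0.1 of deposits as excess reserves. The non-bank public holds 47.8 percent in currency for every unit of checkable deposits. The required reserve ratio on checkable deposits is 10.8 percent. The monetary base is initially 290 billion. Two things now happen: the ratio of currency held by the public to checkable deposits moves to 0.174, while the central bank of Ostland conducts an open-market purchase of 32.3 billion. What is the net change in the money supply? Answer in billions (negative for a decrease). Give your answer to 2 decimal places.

365.71 billion

Before: m₁ = (1 + 0.478) / (0.108 + 0.1 + 0.478) ≈ 2.154519, MB₁ = 290, so M₁ = 2.154519 × 290 ≈ 624.8105 billion.
After: m₂ = (1 + 0.174) / (0.108 + 0.1 + 0.174) ≈ 3.073298, MB₂ = 290 + 32.3 = 322.3, so M₂ = 3.073298 × 322.3 ≈ 990.5239 billion.
ΔM = M₂ − M₁ = 990.5239 − 624.8105 = 365.7134 billion.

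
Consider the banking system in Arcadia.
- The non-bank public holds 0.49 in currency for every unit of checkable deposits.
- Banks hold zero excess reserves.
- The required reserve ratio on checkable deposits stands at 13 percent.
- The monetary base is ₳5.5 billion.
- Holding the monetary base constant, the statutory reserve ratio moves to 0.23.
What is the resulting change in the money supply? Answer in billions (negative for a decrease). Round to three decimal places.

-1.836 billion

Initially m₁ = (1 + 0.49) / (0.13 + 0.49) ≈ 2.40323, so M₁ = 2.40323 × 5.5 ≈ 13.2178 billion.
After the change m₂ = (1 + 0.49) / (0.23 + 0.49) ≈ 2.06944, so M₂ = 2.06944 × 5.5 ≈ 11.3819 billion.
ΔM = M₂ − M₁ = 11.3819 − 13.2178 = -1.8359 billion.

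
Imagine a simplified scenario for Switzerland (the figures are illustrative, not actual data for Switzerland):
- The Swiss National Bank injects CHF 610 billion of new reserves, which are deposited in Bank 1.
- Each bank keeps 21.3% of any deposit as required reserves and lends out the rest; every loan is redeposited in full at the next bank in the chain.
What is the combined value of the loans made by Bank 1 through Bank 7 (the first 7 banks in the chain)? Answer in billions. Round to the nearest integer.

Bank i lends (1 − rr)^i of the original deposit: Bank 1 lends 610·0.7870 = 480.0700, Bank 2 lends 610·0.7870² ≈ 377.8151, and so on.
Summing a geometric series: total = 610·[0.7870·(1 − 0.7870^7) / (1 − 0.7870)] ≈ 1832.3978 billion.

CHF 1832 billion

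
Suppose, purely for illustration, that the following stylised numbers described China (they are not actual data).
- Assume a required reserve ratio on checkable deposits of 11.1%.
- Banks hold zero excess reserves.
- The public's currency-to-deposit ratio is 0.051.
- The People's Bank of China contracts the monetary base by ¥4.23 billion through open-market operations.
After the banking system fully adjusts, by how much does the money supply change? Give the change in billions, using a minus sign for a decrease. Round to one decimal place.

The money multiplier is m = (1 + c) / (rr + c) = (1 + 0.051) / (0.111 + 0.051) ≈ 6.4877.
The sale removes 4.23 billion of base, so ΔM = m × ΔMB = 6.4877 × (−4.23) ≈ -27.443 billion.

-27.4 billion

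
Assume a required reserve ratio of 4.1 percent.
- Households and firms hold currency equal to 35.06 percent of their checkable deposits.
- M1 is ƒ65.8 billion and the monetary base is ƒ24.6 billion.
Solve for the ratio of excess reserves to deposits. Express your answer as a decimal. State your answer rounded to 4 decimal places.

Using m = M/MB = 65.8/24.6 ≈ 2.674797. Since m = (1 + c)/(c + rr + e), the denominator satisfies c + rr + e = (1 + c)/m = (1 + 0.3506) / 2.674797 ≈ 0.504936.
With c = 0.3506 and rr = 0.041, the ratio of excess reserves to deposits is 0.504936 − 0.3506 − 0.041 = 0.113336.

0.1133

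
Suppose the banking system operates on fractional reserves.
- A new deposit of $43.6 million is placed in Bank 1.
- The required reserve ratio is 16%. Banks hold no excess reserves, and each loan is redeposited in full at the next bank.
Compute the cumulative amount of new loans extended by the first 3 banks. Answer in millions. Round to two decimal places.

$93.23 million

Bank i lends (1 − rr)^i of the original deposit: Bank 1 lends 43.6·0.8400 = 36.6240, Bank 2 lends 43.6·0.8400² ≈ 30.7642, and so on.
Summing a geometric series: total = 43.6·[0.8400·(1 − 0.8400^3) / (1 − 0.8400)] ≈ 93.2301 million.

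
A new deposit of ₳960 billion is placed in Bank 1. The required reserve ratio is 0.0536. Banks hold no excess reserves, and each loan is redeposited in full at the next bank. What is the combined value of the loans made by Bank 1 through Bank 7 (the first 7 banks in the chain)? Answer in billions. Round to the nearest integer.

Bank i lends (1 − rr)^i of the original deposit: Bank 1 lends 960·0.9464 = 908.5440, Bank 2 lends 960·0.9464² ≈ 859.8460, and so on.
Summing a geometric series: total = 960·[0.9464·(1 − 0.9464^7) / (1 − 0.9464)] ≈ 5423.7662 billion.

₳5424 billion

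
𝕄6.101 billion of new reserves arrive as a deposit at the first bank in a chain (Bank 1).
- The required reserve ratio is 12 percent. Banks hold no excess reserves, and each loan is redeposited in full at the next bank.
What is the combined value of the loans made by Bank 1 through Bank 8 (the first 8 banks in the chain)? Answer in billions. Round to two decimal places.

𝕄28.65 billion

Bank i lends (1 − rr)^i of the original deposit: Bank 1 lends 6.101·0.8800 ≈ 5.3689, Bank 2 lends 6.101·0.8800² ≈ 4.7246, and so on.
Summing a geometric series: total = 6.101·[0.8800·(1 − 0.8800^8) / (1 − 0.8800)] ≈ 28.6504 billion.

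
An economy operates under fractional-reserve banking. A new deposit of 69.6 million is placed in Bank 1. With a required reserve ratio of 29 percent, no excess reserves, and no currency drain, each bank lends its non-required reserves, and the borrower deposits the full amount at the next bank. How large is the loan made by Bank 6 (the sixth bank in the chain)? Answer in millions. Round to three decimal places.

8.916 million

Each bank lends a fraction (1 − rr) = 0.7100 of the deposit it receives, so Bank 6 receives 69.6·0.7100^5 and lends 69.6·0.7100^6 ≈ 8.9158 million.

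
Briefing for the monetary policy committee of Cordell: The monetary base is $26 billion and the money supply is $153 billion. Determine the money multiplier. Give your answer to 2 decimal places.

5.88

The money multiplier is m = M / MB = 153 / 26 ≈ 5.88462.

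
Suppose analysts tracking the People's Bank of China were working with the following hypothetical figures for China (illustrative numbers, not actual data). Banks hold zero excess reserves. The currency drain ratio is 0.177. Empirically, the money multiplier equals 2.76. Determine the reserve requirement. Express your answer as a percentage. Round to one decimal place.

Using m = 2.76. Since m = (1 + c)/(c + rr + e), the denominator satisfies c + rr + e = (1 + c)/m = (1 + 0.177) / 2.76 ≈ 0.426449.
With c = 0.177 and e = 0, the reserve requirement is 0.426449 − 0.177 − 0 = 0.249449.

24.9%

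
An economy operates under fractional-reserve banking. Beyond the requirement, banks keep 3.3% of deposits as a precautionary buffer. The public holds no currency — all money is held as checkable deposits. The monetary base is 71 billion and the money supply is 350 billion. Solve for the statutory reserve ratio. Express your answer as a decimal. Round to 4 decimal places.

Using m = M/MB = 350/71 ≈ 4.929577. Since m = (1 + c)/(c + rr + e), the denominator satisfies c + rr + e = (1 + c)/m = (1 + 0) / 4.929577 ≈ 0.202857.
With c = 0 and e = 0.033, the statutory reserve ratio is 0.202857 − 0 − 0.033 = 0.169857.

0.1699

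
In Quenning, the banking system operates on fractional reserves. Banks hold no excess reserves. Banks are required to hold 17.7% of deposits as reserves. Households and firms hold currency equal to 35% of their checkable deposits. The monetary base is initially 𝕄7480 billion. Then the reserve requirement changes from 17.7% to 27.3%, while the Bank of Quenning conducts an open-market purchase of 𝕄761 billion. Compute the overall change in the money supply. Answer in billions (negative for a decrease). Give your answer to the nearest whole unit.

Before: m₁ = (1 + 0.35) / (0.177 + 0.35) ≈ 2.56167, MB₁ = 7480, so M₁ = 2.56167 × 7480 = 19161.2916 billion.
After: m₂ = (1 + 0.35) / (0.273 + 0.35) ≈ 2.16693, MB₂ = 7480 + 761 = 8241, so M₂ = 2.16693 × 8241 ≈ 17857.6701 billion.
ΔM = M₂ − M₁ = 17857.6701 − 19161.2916 = -1303.6215 billion.

-1304 billion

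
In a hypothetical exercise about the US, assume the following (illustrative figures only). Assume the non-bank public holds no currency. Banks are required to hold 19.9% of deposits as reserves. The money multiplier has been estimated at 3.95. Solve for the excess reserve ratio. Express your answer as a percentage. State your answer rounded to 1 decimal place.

Using m = 3.95. Since m = (1 + c)/(c + rr + e), the denominator satisfies c + rr + e = (1 + c)/m = (1 + 0) / 3.95 ≈ 0.253165.
With c = 0 and rr = 0.199, the excess reserve ratio is 0.253165 − 0 − 0.199 = 0.054165.

5.4%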